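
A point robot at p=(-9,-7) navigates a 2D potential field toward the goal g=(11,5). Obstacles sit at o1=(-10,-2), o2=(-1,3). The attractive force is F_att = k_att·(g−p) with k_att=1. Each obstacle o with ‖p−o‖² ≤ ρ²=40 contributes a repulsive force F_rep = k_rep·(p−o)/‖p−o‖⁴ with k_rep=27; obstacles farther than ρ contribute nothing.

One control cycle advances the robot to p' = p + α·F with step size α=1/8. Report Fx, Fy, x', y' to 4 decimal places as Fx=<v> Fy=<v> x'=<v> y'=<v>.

F_att = 1·(g−p) = 1·(20,12) = (20.0000,12.0000)
o1: d²=26 ≤ ρ²=40; F_rep = 27·(1,-5)/26² = (0.0399,-0.1997)
o2: d²=164 > ρ²=40 → inactive
F = F_att + ΣF_rep = (20.0399,11.8003)
p' = p + 1/8·F = (-6.4950,-5.5250)

Fx=20.0399 Fy=11.8003 x'=-6.4950 y'=-5.5250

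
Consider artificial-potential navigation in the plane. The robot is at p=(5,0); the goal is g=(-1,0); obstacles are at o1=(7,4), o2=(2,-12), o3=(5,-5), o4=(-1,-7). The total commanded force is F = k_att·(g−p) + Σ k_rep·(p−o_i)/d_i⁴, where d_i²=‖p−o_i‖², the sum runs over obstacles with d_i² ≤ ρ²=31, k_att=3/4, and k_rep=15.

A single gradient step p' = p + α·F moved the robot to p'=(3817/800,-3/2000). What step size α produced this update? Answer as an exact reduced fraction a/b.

α = 1/20

F_att = 3/4·(g−p) = 3/4·(-6,0) = (-4.5000,0.0000)
o1: d²=20 ≤ ρ²=31; F_rep = 15·(-2,-4)/20² = (-0.0750,-0.1500)
o2: d²=153 > ρ²=31 → inactive
o3: d²=25 ≤ ρ²=31; F_rep = 15·(0,5)/25² = (0.0000,0.1200)
o4: d²=85 > ρ²=31 → inactive
F = F_att + ΣF_rep = (-4.5750,-0.0300)
Δp = p'−p = (-0.2288,-0.0015); α = Δx/Fx = (-183/800) / (-183/40) = 1/20
check: Δy/Fy = (-3/2000) / (-3/100) = 1/20 ✓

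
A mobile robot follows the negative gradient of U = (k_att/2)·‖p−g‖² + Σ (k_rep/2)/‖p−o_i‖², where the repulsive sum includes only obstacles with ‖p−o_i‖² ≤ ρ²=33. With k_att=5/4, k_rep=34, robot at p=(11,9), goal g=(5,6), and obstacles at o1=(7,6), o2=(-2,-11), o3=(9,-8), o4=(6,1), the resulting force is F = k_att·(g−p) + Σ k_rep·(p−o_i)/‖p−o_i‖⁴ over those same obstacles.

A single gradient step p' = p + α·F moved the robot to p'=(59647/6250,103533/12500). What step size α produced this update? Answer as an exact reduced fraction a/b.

α = 1/5

F_att = 5/4·(g−p) = 5/4·(-6,-3) = (-7.5000,-3.7500)
o1: d²=25 ≤ ρ²=33; F_rep = 34·(4,3)/25² = (0.2176,0.1632)
o2: d²=569 > ρ²=33 → inactive
o3: d²=293 > ρ²=33 → inactive
o4: d²=89 > ρ²=33 → inactive
F = F_att + ΣF_rep = (-7.2824,-3.5868)
Δp = p'−p = (-1.4565,-0.7174); α = Δx/Fx = (-9103/6250) / (-9103/1250) = 1/5
check: Δy/Fy = (-8967/12500) / (-8967/2500) = 1/5 ✓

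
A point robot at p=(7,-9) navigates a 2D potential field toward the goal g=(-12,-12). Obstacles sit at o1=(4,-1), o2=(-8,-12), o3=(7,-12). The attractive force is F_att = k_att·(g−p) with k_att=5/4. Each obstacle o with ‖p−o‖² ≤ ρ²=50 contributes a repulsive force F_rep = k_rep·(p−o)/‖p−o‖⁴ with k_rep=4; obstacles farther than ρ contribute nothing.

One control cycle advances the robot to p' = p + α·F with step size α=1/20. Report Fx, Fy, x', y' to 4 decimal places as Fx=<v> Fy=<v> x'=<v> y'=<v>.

Fx=-23.7500 Fy=-3.6019 x'=5.8125 y'=-9.1801

F_att = 5/4·(g−p) = 5/4·(-19,-3) = (-23.7500,-3.7500)
o1: d²=73 > ρ²=50 → inactive
o2: d²=234 > ρ²=50 → inactive
o3: d²=9 ≤ ρ²=50; F_rep = 4·(0,3)/9² = (0.0000,0.1481)
F = F_att + ΣF_rep = (-23.7500,-3.6019)
p' = p + 1/20·F = (5.8125,-9.1801)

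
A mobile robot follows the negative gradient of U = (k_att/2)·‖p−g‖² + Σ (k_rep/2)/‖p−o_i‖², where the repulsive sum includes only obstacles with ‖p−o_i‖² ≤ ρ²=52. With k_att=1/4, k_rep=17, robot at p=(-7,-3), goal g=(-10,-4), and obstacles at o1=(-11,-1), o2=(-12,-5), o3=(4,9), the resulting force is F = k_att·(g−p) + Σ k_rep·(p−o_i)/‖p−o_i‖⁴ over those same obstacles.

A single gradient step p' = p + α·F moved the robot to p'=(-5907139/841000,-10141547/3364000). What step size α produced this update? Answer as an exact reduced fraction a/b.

α = 1/20

F_att = 1/4·(g−p) = 1/4·(-3,-1) = (-0.7500,-0.2500)
o1: d²=20 ≤ ρ²=52; F_rep = 17·(4,-2)/20² = (0.1700,-0.0850)
o2: d²=29 ≤ ρ²=52; F_rep = 17·(5,2)/29² = (0.1011,0.0404)
o3: d²=265 > ρ²=52 → inactive
F = F_att + ΣF_rep = (-0.4789,-0.2946)
Δp = p'−p = (-0.0239,-0.0147); α = Δx/Fx = (-20139/841000) / (-20139/42050) = 1/20
check: Δy/Fy = (-49547/3364000) / (-49547/168200) = 1/20 ✓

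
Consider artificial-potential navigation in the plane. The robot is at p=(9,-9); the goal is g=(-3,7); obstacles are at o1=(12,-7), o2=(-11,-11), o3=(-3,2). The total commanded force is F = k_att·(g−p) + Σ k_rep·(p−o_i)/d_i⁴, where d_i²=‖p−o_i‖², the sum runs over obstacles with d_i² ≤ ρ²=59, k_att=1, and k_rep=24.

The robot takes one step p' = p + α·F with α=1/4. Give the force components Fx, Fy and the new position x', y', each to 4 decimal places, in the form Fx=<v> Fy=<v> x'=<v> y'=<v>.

Fx=-12.4260 Fy=15.7160 x'=5.8935 y'=-5.0710

F_att = 1·(g−p) = 1·(-12,16) = (-12.0000,16.0000)
o1: d²=13 ≤ ρ²=59; F_rep = 24·(-3,-2)/13² = (-0.4260,-0.2840)
o2: d²=404 > ρ²=59 → inactive
o3: d²=265 > ρ²=59 → inactive
F = F_att + ΣF_rep = (-12.4260,15.7160)
p' = p + 1/4·F = (5.8935,-5.0710)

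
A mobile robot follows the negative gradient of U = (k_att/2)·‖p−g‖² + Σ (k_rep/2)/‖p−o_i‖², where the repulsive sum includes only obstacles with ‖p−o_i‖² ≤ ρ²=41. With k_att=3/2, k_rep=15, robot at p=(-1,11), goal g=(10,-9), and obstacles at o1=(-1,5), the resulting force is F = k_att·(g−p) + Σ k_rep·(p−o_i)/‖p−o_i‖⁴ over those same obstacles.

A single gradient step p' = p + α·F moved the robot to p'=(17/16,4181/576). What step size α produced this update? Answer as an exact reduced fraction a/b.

F_att = 3/2·(g−p) = 3/2·(11,-20) = (16.5000,-30.0000)
o1: d²=36 ≤ ρ²=41; F_rep = 15·(0,6)/36² = (0.0000,0.0694)
F = F_att + ΣF_rep = (16.5000,-29.9306)
Δp = p'−p = (2.0625,-3.7413); α = Δx/Fx = (33/16) / (33/2) = 1/8
check: Δy/Fy = (-2155/576) / (-2155/72) = 1/8 ✓

α = 1/8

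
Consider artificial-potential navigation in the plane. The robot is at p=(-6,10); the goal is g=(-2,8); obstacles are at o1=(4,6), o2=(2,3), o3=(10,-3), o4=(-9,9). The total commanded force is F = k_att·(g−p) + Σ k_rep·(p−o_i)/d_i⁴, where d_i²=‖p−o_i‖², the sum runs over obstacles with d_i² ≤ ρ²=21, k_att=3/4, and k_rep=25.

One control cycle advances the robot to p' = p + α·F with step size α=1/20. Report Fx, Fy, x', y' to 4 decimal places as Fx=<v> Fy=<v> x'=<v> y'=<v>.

F_att = 3/4·(g−p) = 3/4·(4,-2) = (3.0000,-1.5000)
o1: d²=116 > ρ²=21 → inactive
o2: d²=113 > ρ²=21 → inactive
o3: d²=425 > ρ²=21 → inactive
o4: d²=10 ≤ ρ²=21; F_rep = 25·(3,1)/10² = (0.7500,0.2500)
F = F_att + ΣF_rep = (3.7500,-1.2500)
p' = p + 1/20·F = (-5.8125,9.9375)

Fx=3.7500 Fy=-1.2500 x'=-5.8125 y'=9.9375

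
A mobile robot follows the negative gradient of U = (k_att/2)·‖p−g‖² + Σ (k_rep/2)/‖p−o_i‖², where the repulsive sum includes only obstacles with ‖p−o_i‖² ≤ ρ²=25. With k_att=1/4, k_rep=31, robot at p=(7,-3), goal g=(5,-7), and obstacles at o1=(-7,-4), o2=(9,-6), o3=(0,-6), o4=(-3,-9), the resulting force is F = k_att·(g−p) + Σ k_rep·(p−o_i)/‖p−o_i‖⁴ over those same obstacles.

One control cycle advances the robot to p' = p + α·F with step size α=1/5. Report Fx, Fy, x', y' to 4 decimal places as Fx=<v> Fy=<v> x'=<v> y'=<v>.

Fx=-0.8669 Fy=-0.4497 x'=6.8266 y'=-3.0899

F_att = 1/4·(g−p) = 1/4·(-2,-4) = (-0.5000,-1.0000)
o1: d²=197 > ρ²=25 → inactive
o2: d²=13 ≤ ρ²=25; F_rep = 31·(-2,3)/13² = (-0.3669,0.5503)
o3: d²=58 > ρ²=25 → inactive
o4: d²=136 > ρ²=25 → inactive
F = F_att + ΣF_rep = (-0.8669,-0.4497)
p' = p + 1/5·F = (6.8266,-3.0899)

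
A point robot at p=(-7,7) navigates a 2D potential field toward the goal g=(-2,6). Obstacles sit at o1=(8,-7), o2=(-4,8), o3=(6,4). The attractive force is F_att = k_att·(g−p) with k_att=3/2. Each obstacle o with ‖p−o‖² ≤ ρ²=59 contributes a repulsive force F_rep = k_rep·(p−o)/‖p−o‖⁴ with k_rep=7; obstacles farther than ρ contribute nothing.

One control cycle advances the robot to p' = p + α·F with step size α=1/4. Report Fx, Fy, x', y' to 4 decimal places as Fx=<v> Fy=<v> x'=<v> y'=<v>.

Fx=7.2900 Fy=-1.5700 x'=-5.1775 y'=6.6075

F_att = 3/2·(g−p) = 3/2·(5,-1) = (7.5000,-1.5000)
o1: d²=421 > ρ²=59 → inactive
o2: d²=10 ≤ ρ²=59; F_rep = 7·(-3,-1)/10² = (-0.2100,-0.0700)
o3: d²=178 > ρ²=59 → inactive
F = F_att + ΣF_rep = (7.2900,-1.5700)
p' = p + 1/4·F = (-5.1775,6.6075)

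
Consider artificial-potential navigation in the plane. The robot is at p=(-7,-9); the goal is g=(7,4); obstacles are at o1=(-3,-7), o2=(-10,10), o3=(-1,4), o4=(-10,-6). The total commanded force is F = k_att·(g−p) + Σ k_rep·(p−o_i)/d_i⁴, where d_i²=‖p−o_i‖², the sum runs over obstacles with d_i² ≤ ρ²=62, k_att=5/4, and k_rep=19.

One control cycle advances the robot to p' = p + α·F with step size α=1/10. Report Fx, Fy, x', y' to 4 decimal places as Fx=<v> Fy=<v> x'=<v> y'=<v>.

F_att = 5/4·(g−p) = 5/4·(14,13) = (17.5000,16.2500)
o1: d²=20 ≤ ρ²=62; F_rep = 19·(-4,-2)/20² = (-0.1900,-0.0950)
o2: d²=370 > ρ²=62 → inactive
o3: d²=205 > ρ²=62 → inactive
o4: d²=18 ≤ ρ²=62; F_rep = 19·(3,-3)/18² = (0.1759,-0.1759)
F = F_att + ΣF_rep = (17.4859,15.9791)
p' = p + 1/10·F = (-5.2514,-7.4021)

Fx=17.4859 Fy=15.9791 x'=-5.2514 y'=-7.4021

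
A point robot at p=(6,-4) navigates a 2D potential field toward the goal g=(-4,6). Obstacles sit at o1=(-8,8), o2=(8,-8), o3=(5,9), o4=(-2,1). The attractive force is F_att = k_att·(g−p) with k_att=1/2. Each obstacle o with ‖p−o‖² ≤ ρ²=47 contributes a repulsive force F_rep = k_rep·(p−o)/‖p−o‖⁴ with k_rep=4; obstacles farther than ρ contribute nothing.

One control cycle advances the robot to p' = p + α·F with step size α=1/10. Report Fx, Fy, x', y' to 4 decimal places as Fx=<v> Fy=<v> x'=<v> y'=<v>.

F_att = 1/2·(g−p) = 1/2·(-10,10) = (-5.0000,5.0000)
o1: d²=340 > ρ²=47 → inactive
o2: d²=20 ≤ ρ²=47; F_rep = 4·(-2,4)/20² = (-0.0200,0.0400)
o3: d²=170 > ρ²=47 → inactive
o4: d²=89 > ρ²=47 → inactive
F = F_att + ΣF_rep = (-5.0200,5.0400)
p' = p + 1/10·F = (5.4980,-3.4960)

Fx=-5.0200 Fy=5.0400 x'=5.4980 y'=-3.4960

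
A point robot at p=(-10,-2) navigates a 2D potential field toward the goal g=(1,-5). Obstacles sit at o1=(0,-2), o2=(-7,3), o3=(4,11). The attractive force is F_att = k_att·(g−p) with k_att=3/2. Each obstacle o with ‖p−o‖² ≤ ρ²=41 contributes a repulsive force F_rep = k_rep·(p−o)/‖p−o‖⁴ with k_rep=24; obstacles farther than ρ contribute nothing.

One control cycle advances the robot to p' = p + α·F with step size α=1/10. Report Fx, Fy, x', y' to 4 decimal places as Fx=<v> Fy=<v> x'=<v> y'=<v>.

F_att = 3/2·(g−p) = 3/2·(11,-3) = (16.5000,-4.5000)
o1: d²=100 > ρ²=41 → inactive
o2: d²=34 ≤ ρ²=41; F_rep = 24·(-3,-5)/34² = (-0.0623,-0.1038)
o3: d²=365 > ρ²=41 → inactive
F = F_att + ΣF_rep = (16.4377,-4.6038)
p' = p + 1/10·F = (-8.3562,-2.4604)

Fx=16.4377 Fy=-4.6038 x'=-8.3562 y'=-2.4604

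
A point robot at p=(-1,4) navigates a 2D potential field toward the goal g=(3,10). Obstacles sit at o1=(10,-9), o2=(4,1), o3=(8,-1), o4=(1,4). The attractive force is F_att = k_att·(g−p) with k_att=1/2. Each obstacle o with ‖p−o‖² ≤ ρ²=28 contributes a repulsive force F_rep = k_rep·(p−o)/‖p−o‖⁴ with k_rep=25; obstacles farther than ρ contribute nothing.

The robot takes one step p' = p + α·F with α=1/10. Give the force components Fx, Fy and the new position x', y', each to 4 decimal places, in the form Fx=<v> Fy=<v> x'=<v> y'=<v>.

F_att = 1/2·(g−p) = 1/2·(4,6) = (2.0000,3.0000)
o1: d²=290 > ρ²=28 → inactive
o2: d²=34 > ρ²=28 → inactive
o3: d²=106 > ρ²=28 → inactive
o4: d²=4 ≤ ρ²=28; F_rep = 25·(-2,0)/4² = (-3.1250,0.0000)
F = F_att + ΣF_rep = (-1.1250,3.0000)
p' = p + 1/10·F = (-1.1125,4.3000)

Fx=-1.1250 Fy=3.0000 x'=-1.1125 y'=4.3000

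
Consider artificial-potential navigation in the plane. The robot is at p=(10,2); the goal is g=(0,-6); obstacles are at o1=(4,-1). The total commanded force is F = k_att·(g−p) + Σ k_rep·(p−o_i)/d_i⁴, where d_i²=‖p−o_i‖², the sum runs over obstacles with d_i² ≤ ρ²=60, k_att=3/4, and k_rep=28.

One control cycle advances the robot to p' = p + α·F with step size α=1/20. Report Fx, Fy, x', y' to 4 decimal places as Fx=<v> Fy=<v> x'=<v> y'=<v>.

Fx=-7.4170 Fy=-5.9585 x'=9.6291 y'=1.7021

F_att = 3/4·(g−p) = 3/4·(-10,-8) = (-7.5000,-6.0000)
o1: d²=45 ≤ ρ²=60; F_rep = 28·(6,3)/45² = (0.0830,0.0415)
F = F_att + ΣF_rep = (-7.4170,-5.9585)
p' = p + 1/20·F = (9.6291,1.7021)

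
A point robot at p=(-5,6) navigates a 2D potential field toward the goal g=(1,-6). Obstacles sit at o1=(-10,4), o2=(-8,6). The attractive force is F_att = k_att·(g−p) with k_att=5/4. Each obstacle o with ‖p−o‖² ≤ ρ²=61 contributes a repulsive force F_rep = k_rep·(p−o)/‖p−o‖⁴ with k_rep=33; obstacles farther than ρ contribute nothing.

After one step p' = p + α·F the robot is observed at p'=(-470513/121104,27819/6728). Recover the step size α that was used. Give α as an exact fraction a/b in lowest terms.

F_att = 5/4·(g−p) = 5/4·(6,-12) = (7.5000,-15.0000)
o1: d²=29 ≤ ρ²=61; F_rep = 33·(5,2)/29² = (0.1962,0.0785)
o2: d²=9 ≤ ρ²=61; F_rep = 33·(3,0)/9² = (1.2222,0.0000)
F = F_att + ΣF_rep = (8.9184,-14.9215)
Δp = p'−p = (1.1148,-1.8652); α = Δx/Fx = (135007/121104) / (135007/15138) = 1/8
check: Δy/Fy = (-12549/6728) / (-12549/841) = 1/8 ✓

α = 1/8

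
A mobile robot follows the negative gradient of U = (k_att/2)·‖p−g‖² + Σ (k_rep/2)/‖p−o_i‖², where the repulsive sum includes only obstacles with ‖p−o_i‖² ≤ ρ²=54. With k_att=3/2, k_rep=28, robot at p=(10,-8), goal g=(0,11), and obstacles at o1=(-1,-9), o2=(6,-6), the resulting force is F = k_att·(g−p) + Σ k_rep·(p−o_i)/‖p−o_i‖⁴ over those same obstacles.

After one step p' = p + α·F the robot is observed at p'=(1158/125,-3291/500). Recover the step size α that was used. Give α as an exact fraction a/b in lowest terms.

F_att = 3/2·(g−p) = 3/2·(-10,19) = (-15.0000,28.5000)
o1: d²=122 > ρ²=54 → inactive
o2: d²=20 ≤ ρ²=54; F_rep = 28·(4,-2)/20² = (0.2800,-0.1400)
F = F_att + ΣF_rep = (-14.7200,28.3600)
Δp = p'−p = (-0.7360,1.4180); α = Δx/Fx = (-92/125) / (-368/25) = 1/20
check: Δy/Fy = (709/500) / (709/25) = 1/20 ✓

α = 1/20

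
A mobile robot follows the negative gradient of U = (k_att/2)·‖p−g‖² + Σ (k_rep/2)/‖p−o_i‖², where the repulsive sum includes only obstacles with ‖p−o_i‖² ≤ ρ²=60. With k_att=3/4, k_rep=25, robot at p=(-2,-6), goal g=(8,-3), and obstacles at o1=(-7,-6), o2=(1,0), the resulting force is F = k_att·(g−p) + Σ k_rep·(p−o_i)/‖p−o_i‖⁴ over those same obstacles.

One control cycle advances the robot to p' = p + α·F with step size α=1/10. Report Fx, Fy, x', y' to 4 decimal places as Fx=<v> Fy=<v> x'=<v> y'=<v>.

Fx=7.6630 Fy=2.1759 x'=-1.2337 y'=-5.7824

F_att = 3/4·(g−p) = 3/4·(10,3) = (7.5000,2.2500)
o1: d²=25 ≤ ρ²=60; F_rep = 25·(5,0)/25² = (0.2000,0.0000)
o2: d²=45 ≤ ρ²=60; F_rep = 25·(-3,-6)/45² = (-0.0370,-0.0741)
F = F_att + ΣF_rep = (7.6630,2.1759)
p' = p + 1/10·F = (-1.2337,-5.7824)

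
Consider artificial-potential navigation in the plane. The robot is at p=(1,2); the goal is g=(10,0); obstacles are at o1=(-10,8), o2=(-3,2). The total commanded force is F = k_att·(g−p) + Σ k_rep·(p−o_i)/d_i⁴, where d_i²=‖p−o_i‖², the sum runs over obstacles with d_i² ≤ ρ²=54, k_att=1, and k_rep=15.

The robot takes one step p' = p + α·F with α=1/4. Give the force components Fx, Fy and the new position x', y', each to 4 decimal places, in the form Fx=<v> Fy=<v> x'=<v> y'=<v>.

Fx=9.2344 Fy=-2.0000 x'=3.3086 y'=1.5000

F_att = 1·(g−p) = 1·(9,-2) = (9.0000,-2.0000)
o1: d²=157 > ρ²=54 → inactive
o2: d²=16 ≤ ρ²=54; F_rep = 15·(4,0)/16² = (0.2344,0.0000)
F = F_att + ΣF_rep = (9.2344,-2.0000)
p' = p + 1/4·F = (3.3086,1.5000)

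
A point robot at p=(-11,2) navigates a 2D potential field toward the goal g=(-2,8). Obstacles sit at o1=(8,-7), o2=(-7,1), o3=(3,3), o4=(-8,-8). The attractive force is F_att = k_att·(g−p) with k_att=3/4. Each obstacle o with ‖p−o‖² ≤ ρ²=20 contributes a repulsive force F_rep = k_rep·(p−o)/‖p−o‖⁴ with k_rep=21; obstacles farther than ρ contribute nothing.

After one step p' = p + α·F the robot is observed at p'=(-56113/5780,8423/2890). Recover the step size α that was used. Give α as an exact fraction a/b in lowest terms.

α = 1/5

F_att = 3/4·(g−p) = 3/4·(9,6) = (6.7500,4.5000)
o1: d²=442 > ρ²=20 → inactive
o2: d²=17 ≤ ρ²=20; F_rep = 21·(-4,1)/17² = (-0.2907,0.0727)
o3: d²=197 > ρ²=20 → inactive
o4: d²=109 > ρ²=20 → inactive
F = F_att + ΣF_rep = (6.4593,4.5727)
Δp = p'−p = (1.2919,0.9145); α = Δx/Fx = (7467/5780) / (7467/1156) = 1/5
check: Δy/Fy = (2643/2890) / (2643/578) = 1/5 ✓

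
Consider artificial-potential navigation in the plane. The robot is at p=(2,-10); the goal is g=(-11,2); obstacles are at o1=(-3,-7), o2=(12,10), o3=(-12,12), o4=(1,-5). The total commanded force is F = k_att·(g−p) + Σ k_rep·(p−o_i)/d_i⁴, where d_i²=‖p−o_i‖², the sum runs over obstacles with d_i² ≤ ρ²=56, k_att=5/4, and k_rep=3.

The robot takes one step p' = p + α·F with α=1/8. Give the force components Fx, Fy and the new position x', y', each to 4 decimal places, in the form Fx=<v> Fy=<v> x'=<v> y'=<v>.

F_att = 5/4·(g−p) = 5/4·(-13,12) = (-16.2500,15.0000)
o1: d²=34 ≤ ρ²=56; F_rep = 3·(5,-3)/34² = (0.0130,-0.0078)
o2: d²=500 > ρ²=56 → inactive
o3: d²=680 > ρ²=56 → inactive
o4: d²=26 ≤ ρ²=56; F_rep = 3·(1,-5)/26² = (0.0044,-0.0222)
F = F_att + ΣF_rep = (-16.2326,14.9700)
p' = p + 1/8·F = (-0.0291,-8.1287)

Fx=-16.2326 Fy=14.9700 x'=-0.0291 y'=-8.1287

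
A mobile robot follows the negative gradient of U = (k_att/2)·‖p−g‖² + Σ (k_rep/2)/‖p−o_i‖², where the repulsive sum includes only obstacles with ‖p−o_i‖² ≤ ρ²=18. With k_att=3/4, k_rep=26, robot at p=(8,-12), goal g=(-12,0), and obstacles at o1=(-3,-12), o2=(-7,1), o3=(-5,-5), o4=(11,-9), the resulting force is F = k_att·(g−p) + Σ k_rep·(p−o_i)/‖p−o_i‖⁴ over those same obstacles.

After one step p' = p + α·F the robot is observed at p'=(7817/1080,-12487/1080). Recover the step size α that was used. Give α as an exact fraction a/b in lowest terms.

α = 1/20

F_att = 3/4·(g−p) = 3/4·(-20,12) = (-15.0000,9.0000)
o1: d²=121 > ρ²=18 → inactive
o2: d²=394 > ρ²=18 → inactive
o3: d²=218 > ρ²=18 → inactive
o4: d²=18 ≤ ρ²=18; F_rep = 26·(-3,-3)/18² = (-0.2407,-0.2407)
F = F_att + ΣF_rep = (-15.2407,8.7593)
Δp = p'−p = (-0.7620,0.4380); α = Δx/Fx = (-823/1080) / (-823/54) = 1/20
check: Δy/Fy = (473/1080) / (473/54) = 1/20 ✓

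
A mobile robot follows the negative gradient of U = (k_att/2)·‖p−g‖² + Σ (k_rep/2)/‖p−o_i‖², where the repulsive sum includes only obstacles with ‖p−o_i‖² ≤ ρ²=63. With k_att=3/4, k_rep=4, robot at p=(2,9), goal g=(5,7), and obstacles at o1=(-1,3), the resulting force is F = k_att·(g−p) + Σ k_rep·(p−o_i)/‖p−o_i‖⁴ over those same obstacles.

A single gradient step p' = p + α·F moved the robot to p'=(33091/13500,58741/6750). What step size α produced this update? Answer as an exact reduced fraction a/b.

α = 1/5

F_att = 3/4·(g−p) = 3/4·(3,-2) = (2.2500,-1.5000)
o1: d²=45 ≤ ρ²=63; F_rep = 4·(3,6)/45² = (0.0059,0.0119)
F = F_att + ΣF_rep = (2.2559,-1.4881)
Δp = p'−p = (0.4512,-0.2976); α = Δx/Fx = (6091/13500) / (6091/2700) = 1/5
check: Δy/Fy = (-2009/6750) / (-2009/1350) = 1/5 ✓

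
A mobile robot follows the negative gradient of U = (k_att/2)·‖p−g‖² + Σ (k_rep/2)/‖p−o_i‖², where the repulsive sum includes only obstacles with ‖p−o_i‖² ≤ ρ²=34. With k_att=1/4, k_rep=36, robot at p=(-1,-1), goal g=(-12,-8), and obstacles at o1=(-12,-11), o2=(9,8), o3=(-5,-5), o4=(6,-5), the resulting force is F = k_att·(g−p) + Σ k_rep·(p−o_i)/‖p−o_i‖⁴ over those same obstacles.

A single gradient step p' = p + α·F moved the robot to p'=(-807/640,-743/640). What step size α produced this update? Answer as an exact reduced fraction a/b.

α = 1/10

F_att = 1/4·(g−p) = 1/4·(-11,-7) = (-2.7500,-1.7500)
o1: d²=221 > ρ²=34 → inactive
o2: d²=181 > ρ²=34 → inactive
o3: d²=32 ≤ ρ²=34; F_rep = 36·(4,4)/32² = (0.1406,0.1406)
o4: d²=65 > ρ²=34 → inactive
F = F_att + ΣF_rep = (-2.6094,-1.6094)
Δp = p'−p = (-0.2609,-0.1609); α = Δx/Fx = (-167/640) / (-167/64) = 1/10
check: Δy/Fy = (-103/640) / (-103/64) = 1/10 ✓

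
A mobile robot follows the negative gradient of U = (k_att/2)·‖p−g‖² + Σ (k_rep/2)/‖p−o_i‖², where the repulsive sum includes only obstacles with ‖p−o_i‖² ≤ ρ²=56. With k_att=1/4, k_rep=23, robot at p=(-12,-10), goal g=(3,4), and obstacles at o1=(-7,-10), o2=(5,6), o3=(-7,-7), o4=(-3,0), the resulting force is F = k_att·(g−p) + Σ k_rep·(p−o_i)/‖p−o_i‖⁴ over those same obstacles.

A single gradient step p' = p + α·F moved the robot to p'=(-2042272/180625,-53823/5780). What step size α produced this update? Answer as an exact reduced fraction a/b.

F_att = 1/4·(g−p) = 1/4·(15,14) = (3.7500,3.5000)
o1: d²=25 ≤ ρ²=56; F_rep = 23·(-5,0)/25² = (-0.1840,0.0000)
o2: d²=545 > ρ²=56 → inactive
o3: d²=34 ≤ ρ²=56; F_rep = 23·(-5,-3)/34² = (-0.0995,-0.0597)
o4: d²=181 > ρ²=56 → inactive
F = F_att + ΣF_rep = (3.4665,3.4403)
Δp = p'−p = (0.6933,0.6881); α = Δx/Fx = (125228/180625) / (125228/36125) = 1/5
check: Δy/Fy = (3977/5780) / (3977/1156) = 1/5 ✓

α = 1/5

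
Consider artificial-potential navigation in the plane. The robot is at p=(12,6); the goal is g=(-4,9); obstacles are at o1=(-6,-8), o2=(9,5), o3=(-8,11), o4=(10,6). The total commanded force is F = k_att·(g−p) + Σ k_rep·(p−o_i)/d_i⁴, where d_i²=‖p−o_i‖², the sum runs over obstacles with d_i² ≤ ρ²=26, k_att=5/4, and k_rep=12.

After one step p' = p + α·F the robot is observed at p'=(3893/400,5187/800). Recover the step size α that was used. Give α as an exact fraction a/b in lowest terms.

α = 1/8

F_att = 5/4·(g−p) = 5/4·(-16,3) = (-20.0000,3.7500)
o1: d²=520 > ρ²=26 → inactive
o2: d²=10 ≤ ρ²=26; F_rep = 12·(3,1)/10² = (0.3600,0.1200)
o3: d²=425 > ρ²=26 → inactive
o4: d²=4 ≤ ρ²=26; F_rep = 12·(2,0)/4² = (1.5000,0.0000)
F = F_att + ΣF_rep = (-18.1400,3.8700)
Δp = p'−p = (-2.2675,0.4838); α = Δx/Fx = (-907/400) / (-907/50) = 1/8
check: Δy/Fy = (387/800) / (387/100) = 1/8 ✓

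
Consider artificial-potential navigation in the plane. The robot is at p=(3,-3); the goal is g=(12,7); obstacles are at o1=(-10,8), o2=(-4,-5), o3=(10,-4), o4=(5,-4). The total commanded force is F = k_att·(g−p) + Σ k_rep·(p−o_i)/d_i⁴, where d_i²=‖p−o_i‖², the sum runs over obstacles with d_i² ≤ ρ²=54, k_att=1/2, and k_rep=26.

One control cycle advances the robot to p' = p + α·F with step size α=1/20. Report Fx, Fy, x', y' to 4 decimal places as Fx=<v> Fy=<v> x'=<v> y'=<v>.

Fx=2.4120 Fy=6.0689 x'=3.1206 y'=-2.6966

F_att = 1/2·(g−p) = 1/2·(9,10) = (4.5000,5.0000)
o1: d²=290 > ρ²=54 → inactive
o2: d²=53 ≤ ρ²=54; F_rep = 26·(7,2)/53² = (0.0648,0.0185)
o3: d²=50 ≤ ρ²=54; F_rep = 26·(-7,1)/50² = (-0.0728,0.0104)
o4: d²=5 ≤ ρ²=54; F_rep = 26·(-2,1)/5² = (-2.0800,1.0400)
F = F_att + ΣF_rep = (2.4120,6.0689)
p' = p + 1/20·F = (3.1206,-2.6966)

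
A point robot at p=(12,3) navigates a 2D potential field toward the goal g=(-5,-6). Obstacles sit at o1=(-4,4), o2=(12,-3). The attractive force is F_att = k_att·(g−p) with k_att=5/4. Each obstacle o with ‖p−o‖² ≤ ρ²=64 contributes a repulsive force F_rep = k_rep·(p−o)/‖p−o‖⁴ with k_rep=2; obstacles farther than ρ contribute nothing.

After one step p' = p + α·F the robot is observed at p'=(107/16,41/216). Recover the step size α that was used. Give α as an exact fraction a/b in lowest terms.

α = 1/4

F_att = 5/4·(g−p) = 5/4·(-17,-9) = (-21.2500,-11.2500)
o1: d²=257 > ρ²=64 → inactive
o2: d²=36 ≤ ρ²=64; F_rep = 2·(0,6)/36² = (0.0000,0.0093)
F = F_att + ΣF_rep = (-21.2500,-11.2407)
Δp = p'−p = (-5.3125,-2.8102); α = Δx/Fx = (-85/16) / (-85/4) = 1/4
check: Δy/Fy = (-607/216) / (-607/54) = 1/4 ✓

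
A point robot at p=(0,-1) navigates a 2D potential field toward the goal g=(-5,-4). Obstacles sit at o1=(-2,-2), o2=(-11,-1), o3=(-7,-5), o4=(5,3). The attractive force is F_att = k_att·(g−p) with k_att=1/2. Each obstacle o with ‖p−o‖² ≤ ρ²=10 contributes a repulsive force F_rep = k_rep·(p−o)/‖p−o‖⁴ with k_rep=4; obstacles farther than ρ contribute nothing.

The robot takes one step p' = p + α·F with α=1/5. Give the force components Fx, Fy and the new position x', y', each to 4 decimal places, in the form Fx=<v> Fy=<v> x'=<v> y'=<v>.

F_att = 1/2·(g−p) = 1/2·(-5,-3) = (-2.5000,-1.5000)
o1: d²=5 ≤ ρ²=10; F_rep = 4·(2,1)/5² = (0.3200,0.1600)
o2: d²=121 > ρ²=10 → inactive
o3: d²=65 > ρ²=10 → inactive
o4: d²=41 > ρ²=10 → inactive
F = F_att + ΣF_rep = (-2.1800,-1.3400)
p' = p + 1/5·F = (-0.4360,-1.2680)

Fx=-2.1800 Fy=-1.3400 x'=-0.4360 y'=-1.2680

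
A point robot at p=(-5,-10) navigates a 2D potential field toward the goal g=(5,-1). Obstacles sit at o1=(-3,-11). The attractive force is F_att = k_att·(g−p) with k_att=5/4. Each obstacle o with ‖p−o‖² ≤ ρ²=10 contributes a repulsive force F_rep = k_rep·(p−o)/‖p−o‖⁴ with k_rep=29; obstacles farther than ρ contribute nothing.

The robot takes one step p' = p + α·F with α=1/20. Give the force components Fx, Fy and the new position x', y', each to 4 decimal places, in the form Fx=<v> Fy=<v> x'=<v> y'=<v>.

F_att = 5/4·(g−p) = 5/4·(10,9) = (12.5000,11.2500)
o1: d²=5 ≤ ρ²=10; F_rep = 29·(-2,1)/5² = (-2.3200,1.1600)
F = F_att + ΣF_rep = (10.1800,12.4100)
p' = p + 1/20·F = (-4.4910,-9.3795)

Fx=10.1800 Fy=12.4100 x'=-4.4910 y'=-9.3795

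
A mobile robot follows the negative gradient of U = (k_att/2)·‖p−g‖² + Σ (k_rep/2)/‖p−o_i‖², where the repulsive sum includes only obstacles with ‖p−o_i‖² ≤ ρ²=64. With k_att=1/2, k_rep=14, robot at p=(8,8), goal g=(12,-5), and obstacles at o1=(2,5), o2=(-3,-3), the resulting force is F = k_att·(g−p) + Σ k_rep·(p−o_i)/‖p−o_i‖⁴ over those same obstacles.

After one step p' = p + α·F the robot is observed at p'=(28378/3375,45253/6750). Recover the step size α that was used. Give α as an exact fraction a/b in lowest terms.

α = 1/5

F_att = 1/2·(g−p) = 1/2·(4,-13) = (2.0000,-6.5000)
o1: d²=45 ≤ ρ²=64; F_rep = 14·(6,3)/45² = (0.0415,0.0207)
o2: d²=242 > ρ²=64 → inactive
F = F_att + ΣF_rep = (2.0415,-6.4793)
Δp = p'−p = (0.4083,-1.2959); α = Δx/Fx = (1378/3375) / (1378/675) = 1/5
check: Δy/Fy = (-8747/6750) / (-8747/1350) = 1/5 ✓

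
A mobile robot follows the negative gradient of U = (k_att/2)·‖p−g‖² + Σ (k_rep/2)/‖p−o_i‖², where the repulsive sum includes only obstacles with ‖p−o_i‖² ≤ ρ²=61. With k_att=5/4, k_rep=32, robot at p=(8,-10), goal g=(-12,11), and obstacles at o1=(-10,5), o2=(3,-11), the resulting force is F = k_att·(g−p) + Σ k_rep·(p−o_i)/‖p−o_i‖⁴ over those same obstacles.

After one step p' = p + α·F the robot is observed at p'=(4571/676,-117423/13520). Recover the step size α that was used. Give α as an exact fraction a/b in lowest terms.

F_att = 5/4·(g−p) = 5/4·(-20,21) = (-25.0000,26.2500)
o1: d²=549 > ρ²=61 → inactive
o2: d²=26 ≤ ρ²=61; F_rep = 32·(5,1)/26² = (0.2367,0.0473)
F = F_att + ΣF_rep = (-24.7633,26.2973)
Δp = p'−p = (-1.2382,1.3149); α = Δx/Fx = (-837/676) / (-4185/169) = 1/20
check: Δy/Fy = (17777/13520) / (17777/676) = 1/20 ✓

α = 1/20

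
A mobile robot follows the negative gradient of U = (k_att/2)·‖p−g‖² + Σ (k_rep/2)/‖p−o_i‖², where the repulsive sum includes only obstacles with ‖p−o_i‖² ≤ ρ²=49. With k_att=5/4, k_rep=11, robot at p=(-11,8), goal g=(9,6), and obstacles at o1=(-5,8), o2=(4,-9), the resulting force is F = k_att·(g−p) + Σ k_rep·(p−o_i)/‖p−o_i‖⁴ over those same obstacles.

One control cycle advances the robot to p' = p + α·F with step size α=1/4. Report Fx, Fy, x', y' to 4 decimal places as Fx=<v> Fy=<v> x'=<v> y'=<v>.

Fx=24.9491 Fy=-2.5000 x'=-4.7627 y'=7.3750

F_att = 5/4·(g−p) = 5/4·(20,-2) = (25.0000,-2.5000)
o1: d²=36 ≤ ρ²=49; F_rep = 11·(-6,0)/36² = (-0.0509,0.0000)
o2: d²=514 > ρ²=49 → inactive
F = F_att + ΣF_rep = (24.9491,-2.5000)
p' = p + 1/4·F = (-4.7627,7.3750)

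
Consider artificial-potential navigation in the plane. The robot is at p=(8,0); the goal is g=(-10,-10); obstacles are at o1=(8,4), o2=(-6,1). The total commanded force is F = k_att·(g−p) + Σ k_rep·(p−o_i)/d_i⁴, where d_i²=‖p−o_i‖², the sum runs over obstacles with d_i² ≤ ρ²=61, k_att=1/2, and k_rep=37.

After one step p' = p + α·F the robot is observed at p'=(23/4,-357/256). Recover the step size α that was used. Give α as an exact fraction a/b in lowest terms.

α = 1/4

F_att = 1/2·(g−p) = 1/2·(-18,-10) = (-9.0000,-5.0000)
o1: d²=16 ≤ ρ²=61; F_rep = 37·(0,-4)/16² = (0.0000,-0.5781)
o2: d²=197 > ρ²=61 → inactive
F = F_att + ΣF_rep = (-9.0000,-5.5781)
Δp = p'−p = (-2.2500,-1.3945); α = Δx/Fx = (-9/4) / (-9) = 1/4
check: Δy/Fy = (-357/256) / (-357/64) = 1/4 ✓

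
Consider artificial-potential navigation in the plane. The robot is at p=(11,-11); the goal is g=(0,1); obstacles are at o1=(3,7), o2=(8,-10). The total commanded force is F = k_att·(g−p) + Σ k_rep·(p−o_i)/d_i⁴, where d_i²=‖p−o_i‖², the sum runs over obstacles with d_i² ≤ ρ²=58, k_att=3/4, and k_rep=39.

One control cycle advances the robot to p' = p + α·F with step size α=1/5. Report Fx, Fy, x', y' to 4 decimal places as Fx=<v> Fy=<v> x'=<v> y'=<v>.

F_att = 3/4·(g−p) = 3/4·(-11,12) = (-8.2500,9.0000)
o1: d²=388 > ρ²=58 → inactive
o2: d²=10 ≤ ρ²=58; F_rep = 39·(3,-1)/10² = (1.1700,-0.3900)
F = F_att + ΣF_rep = (-7.0800,8.6100)
p' = p + 1/5·F = (9.5840,-9.2780)

Fx=-7.0800 Fy=8.6100 x'=9.5840 y'=-9.2780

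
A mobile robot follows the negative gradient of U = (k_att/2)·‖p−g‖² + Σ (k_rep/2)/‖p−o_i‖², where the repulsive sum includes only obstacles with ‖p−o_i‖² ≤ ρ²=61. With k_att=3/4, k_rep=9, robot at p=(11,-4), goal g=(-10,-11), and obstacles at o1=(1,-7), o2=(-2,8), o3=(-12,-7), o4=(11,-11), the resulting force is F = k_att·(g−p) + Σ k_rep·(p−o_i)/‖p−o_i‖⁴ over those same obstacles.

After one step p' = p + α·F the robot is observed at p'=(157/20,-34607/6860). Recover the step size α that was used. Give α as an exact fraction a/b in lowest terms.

F_att = 3/4·(g−p) = 3/4·(-21,-7) = (-15.7500,-5.2500)
o1: d²=109 > ρ²=61 → inactive
o2: d²=313 > ρ²=61 → inactive
o3: d²=538 > ρ²=61 → inactive
o4: d²=49 ≤ ρ²=61; F_rep = 9·(0,7)/49² = (0.0000,0.0262)
F = F_att + ΣF_rep = (-15.7500,-5.2238)
Δp = p'−p = (-3.1500,-1.0448); α = Δx/Fx = (-63/20) / (-63/4) = 1/5
check: Δy/Fy = (-7167/6860) / (-7167/1372) = 1/5 ✓

α = 1/5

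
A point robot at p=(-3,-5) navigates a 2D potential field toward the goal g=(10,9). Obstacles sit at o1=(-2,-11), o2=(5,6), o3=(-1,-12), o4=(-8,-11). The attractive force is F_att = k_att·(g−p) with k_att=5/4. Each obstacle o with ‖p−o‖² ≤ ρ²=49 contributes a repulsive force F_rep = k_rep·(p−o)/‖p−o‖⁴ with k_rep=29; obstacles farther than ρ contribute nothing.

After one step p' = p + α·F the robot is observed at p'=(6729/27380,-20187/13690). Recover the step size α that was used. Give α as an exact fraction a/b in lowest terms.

α = 1/5

F_att = 5/4·(g−p) = 5/4·(13,14) = (16.2500,17.5000)
o1: d²=37 ≤ ρ²=49; F_rep = 29·(-1,6)/37² = (-0.0212,0.1271)
o2: d²=185 > ρ²=49 → inactive
o3: d²=53 > ρ²=49 → inactive
o4: d²=61 > ρ²=49 → inactive
F = F_att + ΣF_rep = (16.2288,17.6271)
Δp = p'−p = (3.2458,3.5254); α = Δx/Fx = (88869/27380) / (88869/5476) = 1/5
check: Δy/Fy = (48263/13690) / (48263/2738) = 1/5 ✓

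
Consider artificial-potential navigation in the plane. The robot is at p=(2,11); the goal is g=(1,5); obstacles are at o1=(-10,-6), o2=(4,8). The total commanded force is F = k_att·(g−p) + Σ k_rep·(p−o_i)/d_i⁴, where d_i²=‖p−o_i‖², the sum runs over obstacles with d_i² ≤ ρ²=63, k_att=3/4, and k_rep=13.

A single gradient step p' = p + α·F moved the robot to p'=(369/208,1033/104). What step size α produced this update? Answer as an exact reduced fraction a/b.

F_att = 3/4·(g−p) = 3/4·(-1,-6) = (-0.7500,-4.5000)
o1: d²=433 > ρ²=63 → inactive
o2: d²=13 ≤ ρ²=63; F_rep = 13·(-2,3)/13² = (-0.1538,0.2308)
F = F_att + ΣF_rep = (-0.9038,-4.2692)
Δp = p'−p = (-0.2260,-1.0673); α = Δx/Fx = (-47/208) / (-47/52) = 1/4
check: Δy/Fy = (-111/104) / (-111/26) = 1/4 ✓

α = 1/4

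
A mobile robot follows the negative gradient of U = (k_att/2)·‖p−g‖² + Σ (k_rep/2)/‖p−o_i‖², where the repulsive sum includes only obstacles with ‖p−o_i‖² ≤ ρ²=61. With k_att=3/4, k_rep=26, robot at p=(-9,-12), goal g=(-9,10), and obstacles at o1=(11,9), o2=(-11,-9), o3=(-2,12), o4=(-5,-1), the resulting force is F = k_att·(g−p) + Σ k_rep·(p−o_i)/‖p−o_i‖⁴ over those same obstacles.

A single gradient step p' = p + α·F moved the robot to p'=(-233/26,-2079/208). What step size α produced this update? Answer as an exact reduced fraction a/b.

α = 1/8

F_att = 3/4·(g−p) = 3/4·(0,22) = (0.0000,16.5000)
o1: d²=841 > ρ²=61 → inactive
o2: d²=13 ≤ ρ²=61; F_rep = 26·(2,-3)/13² = (0.3077,-0.4615)
o3: d²=625 > ρ²=61 → inactive
o4: d²=137 > ρ²=61 → inactive
F = F_att + ΣF_rep = (0.3077,16.0385)
Δp = p'−p = (0.0385,2.0048); α = Δx/Fx = (1/26) / (4/13) = 1/8
check: Δy/Fy = (417/208) / (417/26) = 1/8 ✓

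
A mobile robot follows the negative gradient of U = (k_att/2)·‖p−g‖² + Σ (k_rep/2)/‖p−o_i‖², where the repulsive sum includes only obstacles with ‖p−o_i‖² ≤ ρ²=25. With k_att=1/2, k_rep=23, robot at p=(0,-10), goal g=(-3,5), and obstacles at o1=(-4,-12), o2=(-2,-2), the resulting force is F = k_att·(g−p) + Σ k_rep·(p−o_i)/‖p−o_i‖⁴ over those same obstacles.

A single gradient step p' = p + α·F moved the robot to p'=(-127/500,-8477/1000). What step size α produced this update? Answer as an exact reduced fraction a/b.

α = 1/5

F_att = 1/2·(g−p) = 1/2·(-3,15) = (-1.5000,7.5000)
o1: d²=20 ≤ ρ²=25; F_rep = 23·(4,2)/20² = (0.2300,0.1150)
o2: d²=68 > ρ²=25 → inactive
F = F_att + ΣF_rep = (-1.2700,7.6150)
Δp = p'−p = (-0.2540,1.5230); α = Δx/Fx = (-127/500) / (-127/100) = 1/5
check: Δy/Fy = (1523/1000) / (1523/200) = 1/5 ✓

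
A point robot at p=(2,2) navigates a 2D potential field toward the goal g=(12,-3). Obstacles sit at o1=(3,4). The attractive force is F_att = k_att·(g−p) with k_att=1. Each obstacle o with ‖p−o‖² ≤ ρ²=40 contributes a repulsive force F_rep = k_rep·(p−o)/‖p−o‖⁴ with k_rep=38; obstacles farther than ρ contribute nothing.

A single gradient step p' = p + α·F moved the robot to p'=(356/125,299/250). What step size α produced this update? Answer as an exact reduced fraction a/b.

F_att = 1·(g−p) = 1·(10,-5) = (10.0000,-5.0000)
o1: d²=5 ≤ ρ²=40; F_rep = 38·(-1,-2)/5² = (-1.5200,-3.0400)
F = F_att + ΣF_rep = (8.4800,-8.0400)
Δp = p'−p = (0.8480,-0.8040); α = Δx/Fx = (106/125) / (212/25) = 1/10
check: Δy/Fy = (-201/250) / (-201/25) = 1/10 ✓

α = 1/10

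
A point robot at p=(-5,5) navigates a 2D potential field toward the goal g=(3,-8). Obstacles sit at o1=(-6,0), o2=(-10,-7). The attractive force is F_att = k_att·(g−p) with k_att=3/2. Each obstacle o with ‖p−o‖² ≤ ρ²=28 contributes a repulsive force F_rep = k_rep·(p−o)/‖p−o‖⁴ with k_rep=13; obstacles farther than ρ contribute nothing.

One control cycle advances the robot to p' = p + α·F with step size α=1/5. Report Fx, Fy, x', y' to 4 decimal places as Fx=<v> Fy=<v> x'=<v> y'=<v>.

Fx=12.0192 Fy=-19.4038 x'=-2.5962 y'=1.1192

F_att = 3/2·(g−p) = 3/2·(8,-13) = (12.0000,-19.5000)
o1: d²=26 ≤ ρ²=28; F_rep = 13·(1,5)/26² = (0.0192,0.0962)
o2: d²=169 > ρ²=28 → inactive
F = F_att + ΣF_rep = (12.0192,-19.4038)
p' = p + 1/5·F = (-2.5962,1.1192)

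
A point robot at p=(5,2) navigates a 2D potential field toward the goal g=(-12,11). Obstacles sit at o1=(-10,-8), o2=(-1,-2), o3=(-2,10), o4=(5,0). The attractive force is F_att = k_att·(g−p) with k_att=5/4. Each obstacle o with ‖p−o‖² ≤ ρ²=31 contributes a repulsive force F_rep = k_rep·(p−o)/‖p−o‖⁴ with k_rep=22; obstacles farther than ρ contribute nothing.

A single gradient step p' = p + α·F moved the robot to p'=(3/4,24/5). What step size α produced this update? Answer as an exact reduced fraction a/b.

F_att = 5/4·(g−p) = 5/4·(-17,9) = (-21.2500,11.2500)
o1: d²=325 > ρ²=31 → inactive
o2: d²=52 > ρ²=31 → inactive
o3: d²=113 > ρ²=31 → inactive
o4: d²=4 ≤ ρ²=31; F_rep = 22·(0,2)/4² = (0.0000,2.7500)
F = F_att + ΣF_rep = (-21.2500,14.0000)
Δp = p'−p = (-4.2500,2.8000); α = Δx/Fx = (-17/4) / (-85/4) = 1/5
check: Δy/Fy = (14/5) / (14) = 1/5 ✓

α = 1/5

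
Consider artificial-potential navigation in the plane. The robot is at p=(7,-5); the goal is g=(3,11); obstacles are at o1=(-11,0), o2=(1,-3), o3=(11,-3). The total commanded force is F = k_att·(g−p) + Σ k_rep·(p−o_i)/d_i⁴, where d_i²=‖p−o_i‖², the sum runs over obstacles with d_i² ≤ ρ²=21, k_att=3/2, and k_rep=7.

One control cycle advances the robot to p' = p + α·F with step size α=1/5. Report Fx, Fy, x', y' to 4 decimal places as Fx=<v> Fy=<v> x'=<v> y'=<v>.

Fx=-6.0700 Fy=23.9650 x'=5.7860 y'=-0.2070

F_att = 3/2·(g−p) = 3/2·(-4,16) = (-6.0000,24.0000)
o1: d²=349 > ρ²=21 → inactive
o2: d²=40 > ρ²=21 → inactive
o3: d²=20 ≤ ρ²=21; F_rep = 7·(-4,-2)/20² = (-0.0700,-0.0350)
F = F_att + ΣF_rep = (-6.0700,23.9650)
p' = p + 1/5·F = (5.7860,-0.2070)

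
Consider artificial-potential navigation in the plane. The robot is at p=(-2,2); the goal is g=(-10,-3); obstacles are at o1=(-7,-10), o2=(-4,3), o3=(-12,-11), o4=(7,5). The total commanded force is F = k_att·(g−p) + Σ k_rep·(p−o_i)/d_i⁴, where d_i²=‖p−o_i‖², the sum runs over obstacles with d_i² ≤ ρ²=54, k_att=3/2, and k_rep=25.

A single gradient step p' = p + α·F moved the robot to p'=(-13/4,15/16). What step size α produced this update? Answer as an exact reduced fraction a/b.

α = 1/8

F_att = 3/2·(g−p) = 3/2·(-8,-5) = (-12.0000,-7.5000)
o1: d²=169 > ρ²=54 → inactive
o2: d²=5 ≤ ρ²=54; F_rep = 25·(2,-1)/5² = (2.0000,-1.0000)
o3: d²=269 > ρ²=54 → inactive
o4: d²=90 > ρ²=54 → inactive
F = F_att + ΣF_rep = (-10.0000,-8.5000)
Δp = p'−p = (-1.2500,-1.0625); α = Δx/Fx = (-5/4) / (-10) = 1/8
check: Δy/Fy = (-17/16) / (-17/2) = 1/8 ✓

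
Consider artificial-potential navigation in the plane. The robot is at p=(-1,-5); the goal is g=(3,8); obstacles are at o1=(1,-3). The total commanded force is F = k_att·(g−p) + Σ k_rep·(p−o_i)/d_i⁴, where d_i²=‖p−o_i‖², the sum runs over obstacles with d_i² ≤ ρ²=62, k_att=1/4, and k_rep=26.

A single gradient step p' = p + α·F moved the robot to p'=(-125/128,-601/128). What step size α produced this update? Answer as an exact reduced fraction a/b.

F_att = 1/4·(g−p) = 1/4·(4,13) = (1.0000,3.2500)
o1: d²=8 ≤ ρ²=62; F_rep = 26·(-2,-2)/8² = (-0.8125,-0.8125)
F = F_att + ΣF_rep = (0.1875,2.4375)
Δp = p'−p = (0.0234,0.3047); α = Δx/Fx = (3/128) / (3/16) = 1/8
check: Δy/Fy = (39/128) / (39/16) = 1/8 ✓

α = 1/8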